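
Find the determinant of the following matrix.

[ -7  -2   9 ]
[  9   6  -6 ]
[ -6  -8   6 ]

Expand along column 1:
  + (-7) · |6 -6; -8 6| = (-7)·(36 − 48) = 84
  − 9 · |-2 9; -8 6| = −9·(-12 − (-72)) = -540
  + (-6) · |-2 9; 6 -6| = (-6)·(12 − 54) = 252
Sum: (84) + (-540) + (252) = -204

The determinant is -204.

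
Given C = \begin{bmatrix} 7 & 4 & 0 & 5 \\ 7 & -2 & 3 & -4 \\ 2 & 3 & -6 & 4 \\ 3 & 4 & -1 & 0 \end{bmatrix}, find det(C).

|C| = -1188

Expand along row 1 (it has 1 zero):
  + (7) · M_11   where M_11 = det([-2 3 -4; 3 -6 4; 4 -1 0]) = -44
  − (4) · M_12   where M_12 = det([7 3 -4; 2 -6 4; 3 -1 0]) = 0
  − (5) · M_14   where M_14 = det([7 -2 3; 2 3 -6; 3 4 -1]) = 176
det = (+1)·(7)·(-44) + (-1)·(4)·(0) + (-1)·(5)·(176) = -1188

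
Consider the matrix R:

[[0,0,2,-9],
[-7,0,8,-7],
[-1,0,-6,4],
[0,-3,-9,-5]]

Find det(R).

Expand along column 2 (it has 3 zeros):
  + (-3) · M_42   where M_42 = det([0 2 -9; -7 8 -7; -1 -6 4]) = -380
det = (+1)·(-3)·(-380) = 1140

|R| = 1140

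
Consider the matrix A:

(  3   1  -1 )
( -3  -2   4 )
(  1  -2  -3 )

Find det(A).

Expand along column 1:
  + 3 · |-2 4; -2 -3| = 3·(6 − (-8)) = 42
  − (-3) · |1 -1; -2 -3| = −(-3)·(-3 − 2) = -15
  + 1 · |1 -1; -2 4| = 1·(4 − 2) = 2
Sum: (42) + (-15) + (2) = 29

det(A) = 29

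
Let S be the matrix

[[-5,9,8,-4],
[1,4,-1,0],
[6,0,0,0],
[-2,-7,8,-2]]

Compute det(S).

Expand along row 3 (it has 3 zeros):
  + (6) · M_31   where M_31 = det([9 8 -4; 4 -1 0; -7 8 -2]) = -18
det = (+1)·(6)·(-18) = -108

The determinant is -108.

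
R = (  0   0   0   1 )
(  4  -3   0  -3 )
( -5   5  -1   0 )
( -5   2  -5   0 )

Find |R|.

Expand along row 1 (it has 3 zeros):
  − (1) · M_14   where M_14 = det([4 -3 0; -5 5 -1; -5 2 -5]) = -32
det = (-1)·(1)·(-32) = 32

32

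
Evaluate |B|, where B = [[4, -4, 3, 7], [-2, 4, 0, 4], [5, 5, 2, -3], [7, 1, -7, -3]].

det(B) = -3842

Expand along row 2 (it has 1 zero):
  − (-2) · M_21   where M_21 = det([-4 3 7; 5 2 -3; 1 -7 -3]) = -115
  + (4) · M_22   where M_22 = det([4 3 7; 5 2 -3; 7 -7 -3]) = -469
  + (4) · M_24   where M_24 = det([4 -4 3; 5 5 2; 7 1 -7]) = -434
det = (-1)·(-2)·(-115) + (+1)·(4)·(-469) + (+1)·(4)·(-434) = -3842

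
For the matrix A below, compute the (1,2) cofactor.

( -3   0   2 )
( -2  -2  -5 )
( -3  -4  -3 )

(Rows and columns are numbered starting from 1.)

Delete row 1 and column 2; the remaining 2×2 submatrix is [-2 -5; -3 -3].
Its determinant is (-2)·(-3) − (-5)·(-3) = -9.
The cofactor carries sign (−1)^(1+2) = −1, so C_{1,2} = −(-9) = 9.

9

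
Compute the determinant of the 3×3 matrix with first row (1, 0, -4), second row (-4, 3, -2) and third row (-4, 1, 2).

Expand along row 1:
  + 1 · |3 -2; 1 2| = 1·(6 − (-2)) = 8
  + (-4) · |-4 3; -4 1| = (-4)·(-4 − (-12)) = -32
Sum: (8) + (-32) = -24

-24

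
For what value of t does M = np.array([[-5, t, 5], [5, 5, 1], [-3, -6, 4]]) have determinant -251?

Expanding along the column containing t, det(M) is linear in t: det(M) = (-23)·t + (-205).
Set (-23)·t + (-205) = -251  ⇒  (-23)·t = -46  ⇒  t = 2.

2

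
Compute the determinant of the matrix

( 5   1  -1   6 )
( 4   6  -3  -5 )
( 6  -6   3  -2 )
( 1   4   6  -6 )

Expand along row 1:
  + (5) · M_11   where M_11 = det([6 -3 -5; -6 3 -2; 4 6 -6]) = 336
  − (1) · M_12   where M_12 = det([4 -3 -5; 6 3 -2; 1 6 -6]) = -291
  + (-1) · M_13   where M_13 = det([4 6 -5; 6 -6 -2; 1 4 -6]) = 230
  − (6) · M_14   where M_14 = det([4 6 -3; 6 -6 3; 1 4 6]) = -480
det = (+1)·(5)·(336) + (-1)·(1)·(-291) + (+1)·(-1)·(230) + (-1)·(6)·(-480) = 4621

4621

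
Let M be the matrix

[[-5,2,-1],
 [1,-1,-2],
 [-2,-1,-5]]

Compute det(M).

Expand along row 1:
  + (-5) · |-1 -2; -1 -5| = (-5)·(5 − 2) = -15
  − 2 · |1 -2; -2 -5| = −2·(-5 − 4) = 18
  + (-1) · |1 -1; -2 -1| = (-1)·(-1 − 2) = 3
Sum: (-15) + (18) + (3) = 6

|M| = 6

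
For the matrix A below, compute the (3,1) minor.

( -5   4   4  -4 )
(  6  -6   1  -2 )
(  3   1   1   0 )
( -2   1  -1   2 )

The minor is 20.

Delete row 3 and column 1; the remaining 3×3 submatrix is [4 4 -4; -6 1 -2; 1 -1 2].
Its determinant is 20.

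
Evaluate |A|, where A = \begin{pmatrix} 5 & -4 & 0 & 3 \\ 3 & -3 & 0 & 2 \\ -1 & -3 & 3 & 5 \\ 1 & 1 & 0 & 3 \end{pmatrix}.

The determinant is -27.

Expand along column 3 (it has 3 zeros):
  + (3) · M_33   where M_33 = det([5 -4 3; 3 -3 2; 1 1 3]) = -9
det = (+1)·(3)·(-9) = -27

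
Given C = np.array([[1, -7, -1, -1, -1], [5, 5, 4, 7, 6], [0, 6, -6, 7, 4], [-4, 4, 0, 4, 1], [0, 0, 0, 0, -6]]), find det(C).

|C| = 14448

Expand along row 5 (it has 4 zeros):
  + (-6) · M_55   where M_55 = det([1 -7 -1 -1; 5 5 4 7; 0 6 -6 7; -4 4 0 4]) = -2408
det = (+1)·(-6)·(-2408) = 14448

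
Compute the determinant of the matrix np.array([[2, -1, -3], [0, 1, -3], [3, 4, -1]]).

40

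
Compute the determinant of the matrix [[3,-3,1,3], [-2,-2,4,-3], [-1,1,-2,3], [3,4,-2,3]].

Expand along row 1:
  + (3) · M_11   where M_11 = det([-2 4 -3; 1 -2 3; 4 -2 3]) = 18
  − (-3) · M_12   where M_12 = det([-2 4 -3; -1 -2 3; 3 -2 3]) = 24
  + (1) · M_13   where M_13 = det([-2 -2 -3; -1 1 3; 3 4 3]) = 15
  − (3) · M_14   where M_14 = det([-2 -2 4; -1 1 -2; 3 4 -2]) = -24
det = (+1)·(3)·(18) + (-1)·(-3)·(24) + (+1)·(1)·(15) + (-1)·(3)·(-24) = 213

213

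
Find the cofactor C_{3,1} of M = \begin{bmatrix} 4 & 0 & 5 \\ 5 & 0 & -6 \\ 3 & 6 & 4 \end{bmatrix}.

Delete row 3 and column 1; the remaining 2×2 submatrix is [0 5; 0 -6].
Its determinant is 0·(-6) − 5·0 = 0.
The cofactor carries sign (−1)^(3+1) = +1, so C_{3,1} = +(0) = 0.

The cofactor is 0.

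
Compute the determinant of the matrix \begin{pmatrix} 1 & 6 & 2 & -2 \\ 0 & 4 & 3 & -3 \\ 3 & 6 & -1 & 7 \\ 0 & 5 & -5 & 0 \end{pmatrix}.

170

Expand along row 4 (it has 2 zeros):
  + (5) · M_42   where M_42 = det([1 2 -2; 0 3 -3; 3 -1 7]) = 18
  − (-5) · M_43   where M_43 = det([1 6 -2; 0 4 -3; 3 6 7]) = 16
det = (+1)·(5)·(18) + (-1)·(-5)·(16) = 170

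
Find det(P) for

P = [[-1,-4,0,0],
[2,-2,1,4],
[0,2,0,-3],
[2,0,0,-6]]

|P| = -36

Expand along column 3 (it has 3 zeros):
  − (1) · M_23   where M_23 = det([-1 -4 0; 0 2 -3; 2 0 -6]) = 36
det = (-1)·(1)·(36) = -36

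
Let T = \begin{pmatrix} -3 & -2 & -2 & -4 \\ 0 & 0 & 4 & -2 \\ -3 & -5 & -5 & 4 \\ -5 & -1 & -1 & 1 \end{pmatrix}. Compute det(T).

Expand along row 2 (it has 2 zeros):
  − (4) · M_23   where M_23 = det([-3 -2 -4; -3 -5 4; -5 -1 1]) = 125
  + (-2) · M_24   where M_24 = det([-3 -2 -2; -3 -5 -5; -5 -1 -1]) = 0
det = (-1)·(4)·(125) + (+1)·(-2)·(0) = -500

|T| = -500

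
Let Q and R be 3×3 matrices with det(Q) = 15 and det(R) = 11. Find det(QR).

165

det(QR) = det(Q)·det(R) = (15)·(11) = 165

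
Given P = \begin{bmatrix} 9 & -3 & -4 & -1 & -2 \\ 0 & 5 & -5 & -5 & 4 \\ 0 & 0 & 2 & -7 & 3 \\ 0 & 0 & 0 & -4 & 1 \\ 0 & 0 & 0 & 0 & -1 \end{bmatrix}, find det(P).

360

P is upper triangular, so det(P) is the product of the diagonal entries:
det = (9) · (5) · (2) · (-4) · (-1) = 360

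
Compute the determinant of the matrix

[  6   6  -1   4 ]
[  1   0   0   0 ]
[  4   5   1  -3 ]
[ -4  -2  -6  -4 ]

270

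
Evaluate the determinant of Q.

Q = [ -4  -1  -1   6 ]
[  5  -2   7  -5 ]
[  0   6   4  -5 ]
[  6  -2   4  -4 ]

420

Expand along row 3 (it has 1 zero):
  − (6) · M_32   where M_32 = det([-4 -1 6; 5 7 -5; 6 4 -4]) = -90
  + (4) · M_33   where M_33 = det([-4 -1 6; 5 -2 -5; 6 -2 -4]) = 30
  − (-5) · M_34   where M_34 = det([-4 -1 -1; 5 -2 7; 6 -2 4]) = -48
det = (-1)·(6)·(-90) + (+1)·(4)·(30) + (-1)·(-5)·(-48) = 420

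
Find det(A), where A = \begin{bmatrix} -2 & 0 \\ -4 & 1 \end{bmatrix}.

|A| = -2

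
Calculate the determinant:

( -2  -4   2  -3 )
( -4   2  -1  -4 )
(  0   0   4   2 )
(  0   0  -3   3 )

-360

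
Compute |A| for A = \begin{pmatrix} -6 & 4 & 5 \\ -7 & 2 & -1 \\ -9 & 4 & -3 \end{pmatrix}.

Expand along column 1:
  + (-6) · |2 -1; 4 -3| = (-6)·(-6 − (-4)) = 12
  − (-7) · |4 5; 4 -3| = −(-7)·(-12 − 20) = -224
  + (-9) · |4 5; 2 -1| = (-9)·(-4 − 10) = 126
Sum: (12) + (-224) + (126) = -86

-86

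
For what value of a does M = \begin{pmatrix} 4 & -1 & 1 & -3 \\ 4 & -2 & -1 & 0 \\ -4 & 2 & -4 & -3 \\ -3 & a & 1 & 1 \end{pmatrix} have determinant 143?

a = 3

Expanding along the column containing a, det(M) is linear in a: det(M) = (84)·a + (-109).
Set (84)·a + (-109) = 143  ⇒  (84)·a = 252  ⇒  a = 3.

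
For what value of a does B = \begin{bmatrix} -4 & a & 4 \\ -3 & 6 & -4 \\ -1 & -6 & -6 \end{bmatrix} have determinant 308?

2

Expanding along the column containing a, det(B) is linear in a: det(B) = (-14)·a + (336).
Set (-14)·a + (336) = 308  ⇒  (-14)·a = -28  ⇒  a = 2.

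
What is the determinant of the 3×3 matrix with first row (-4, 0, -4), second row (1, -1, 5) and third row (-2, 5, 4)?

Expand along column 2:
  + (-1) · |-4 -4; -2 4| = (-1)·(-16 − 8) = 24
  − 5 · |-4 -4; 1 5| = −5·(-20 − (-4)) = 80
Sum: (24) + (80) = 104

104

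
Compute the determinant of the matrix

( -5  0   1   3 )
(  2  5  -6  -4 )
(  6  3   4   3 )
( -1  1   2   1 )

Expand along row 1 (it has 1 zero):
  + (-5) · M_11   where M_11 = det([5 -6 -4; 3 4 3; 1 2 1]) = -18
  + (1) · M_13   where M_13 = det([2 5 -4; 6 3 3; -1 1 1]) = -81
  − (3) · M_14   where M_14 = det([2 5 -6; 6 3 4; -1 1 2]) = -130
det = (+1)·(-5)·(-18) + (+1)·(1)·(-81) + (-1)·(3)·(-130) = 399

399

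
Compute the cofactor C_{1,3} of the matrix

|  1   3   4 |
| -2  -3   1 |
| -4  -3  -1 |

The cofactor is -6.

Delete row 1 and column 3; the remaining 2×2 submatrix is [-2 -3; -4 -3].
Its determinant is (-2)·(-3) − (-3)·(-4) = -6.
The cofactor carries sign (−1)^(1+3) = +1, so C_{1,3} = +(-6) = -6.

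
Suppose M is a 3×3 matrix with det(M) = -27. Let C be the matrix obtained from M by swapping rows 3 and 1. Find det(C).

27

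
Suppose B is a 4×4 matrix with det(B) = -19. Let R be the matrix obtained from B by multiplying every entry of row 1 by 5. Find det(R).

det(R) = -95

Scaling one row by 5 multiplies the determinant by 5.
det(R) = (5)·(-19) = -95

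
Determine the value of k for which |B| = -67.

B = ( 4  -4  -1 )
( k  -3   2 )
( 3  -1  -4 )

Expanding along the row containing k, det(B) is linear in k: det(B) = (-15)·k + (23).
Set (-15)·k + (23) = -67  ⇒  (-15)·k = -90  ⇒  k = 6.

k = 6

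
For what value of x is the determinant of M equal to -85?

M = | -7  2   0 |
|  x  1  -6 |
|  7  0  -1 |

Expanding along the row containing x, det(M) is linear in x: det(M) = (2)·x + (-77).
Set (2)·x + (-77) = -85  ⇒  (2)·x = -8  ⇒  x = -4.

x = -4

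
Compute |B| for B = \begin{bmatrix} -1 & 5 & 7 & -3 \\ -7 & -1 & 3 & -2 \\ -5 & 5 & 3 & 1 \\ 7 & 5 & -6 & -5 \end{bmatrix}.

|B| = 2724

Expand along row 1:
  + (-1) · M_11   where M_11 = det([-1 3 -2; 5 3 1; 5 -6 -5]) = 189
  − (5) · M_12   where M_12 = det([-7 3 -2; -5 3 1; 7 -6 -5]) = -9
  + (7) · M_13   where M_13 = det([-7 -1 -2; -5 5 1; 7 5 -5]) = 348
  − (-3) · M_14   where M_14 = det([-7 -1 3; -5 5 3; 7 5 -6]) = 144
det = (+1)·(-1)·(189) + (-1)·(5)·(-9) + (+1)·(7)·(348) + (-1)·(-3)·(144) = 2724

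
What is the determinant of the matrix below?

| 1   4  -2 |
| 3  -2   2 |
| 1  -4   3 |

-6

Expand along row 1:
  + 1 · |-2 2; -4 3| = 1·(-6 − (-8)) = 2
  − 4 · |3 2; 1 3| = −4·(9 − 2) = -28
  + (-2) · |3 -2; 1 -4| = (-2)·(-12 − (-2)) = 20
Sum: (2) + (-28) + (20) = -6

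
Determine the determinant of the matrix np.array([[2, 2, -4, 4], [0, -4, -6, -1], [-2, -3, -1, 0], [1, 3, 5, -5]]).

Expand along row 2 (it has 1 zero):
  + (-4) · M_22   where M_22 = det([2 -4 4; -2 -1 0; 1 5 -5]) = 14
  − (-6) · M_23   where M_23 = det([2 2 4; -2 -3 0; 1 3 -5]) = -2
  + (-1) · M_24   where M_24 = det([2 2 -4; -2 -3 -1; 1 3 5]) = 6
det = (+1)·(-4)·(14) + (-1)·(-6)·(-2) + (+1)·(-1)·(6) = -74

The determinant is -74.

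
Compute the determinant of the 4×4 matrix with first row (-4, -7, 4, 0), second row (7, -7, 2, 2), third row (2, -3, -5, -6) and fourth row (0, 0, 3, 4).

The determinant is -318.

Expand along row 4 (it has 2 zeros):
  − (3) · M_43   where M_43 = det([-4 -7 0; 7 -7 2; 2 -3 -6]) = -514
  + (4) · M_44   where M_44 = det([-4 -7 4; 7 -7 2; 2 -3 -5]) = -465
det = (-1)·(3)·(-514) + (+1)·(4)·(-465) = -318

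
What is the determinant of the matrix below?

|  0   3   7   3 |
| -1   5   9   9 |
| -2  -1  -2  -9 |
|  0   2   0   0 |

The determinant is -258.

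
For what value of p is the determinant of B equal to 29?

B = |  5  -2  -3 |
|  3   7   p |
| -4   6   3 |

p = -2

Expanding along the row containing p, det(B) is linear in p: det(B) = (-22)·p + (-15).
Set (-22)·p + (-15) = 29  ⇒  (-22)·p = 44  ⇒  p = -2.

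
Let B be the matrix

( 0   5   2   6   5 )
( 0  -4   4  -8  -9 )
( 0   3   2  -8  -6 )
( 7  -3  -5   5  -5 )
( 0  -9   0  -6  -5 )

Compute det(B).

det(B) = 4620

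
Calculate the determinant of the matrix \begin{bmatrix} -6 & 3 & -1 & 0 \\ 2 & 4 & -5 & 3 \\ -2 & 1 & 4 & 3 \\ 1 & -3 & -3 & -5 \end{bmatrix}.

Expand along row 1 (it has 1 zero):
  + (-6) · M_11   where M_11 = det([4 -5 3; 1 4 3; -3 -3 -5]) = 3
  − (3) · M_12   where M_12 = det([2 -5 3; -2 4 3; 1 -3 -5]) = 19
  + (-1) · M_13   where M_13 = det([2 4 3; -2 1 3; 1 -3 -5]) = -5
det = (+1)·(-6)·(3) + (-1)·(3)·(19) + (+1)·(-1)·(-5) = -70

-70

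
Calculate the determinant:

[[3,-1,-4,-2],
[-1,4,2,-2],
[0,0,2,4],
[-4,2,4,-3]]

Expand along row 3 (it has 2 zeros):
  + (2) · M_33   where M_33 = det([3 -1 -2; -1 4 -2; -4 2 -3]) = -57
  − (4) · M_34   where M_34 = det([3 -1 -4; -1 4 2; -4 2 4]) = -16
det = (+1)·(2)·(-57) + (-1)·(4)·(-16) = -50

The determinant is -50.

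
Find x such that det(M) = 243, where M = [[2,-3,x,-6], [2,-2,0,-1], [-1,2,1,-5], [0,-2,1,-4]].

Expanding along the row containing x, det(M) is linear in x: det(M) = (-30)·x + (33).
Set (-30)·x + (33) = 243  ⇒  (-30)·x = 210  ⇒  x = -7.

x = -7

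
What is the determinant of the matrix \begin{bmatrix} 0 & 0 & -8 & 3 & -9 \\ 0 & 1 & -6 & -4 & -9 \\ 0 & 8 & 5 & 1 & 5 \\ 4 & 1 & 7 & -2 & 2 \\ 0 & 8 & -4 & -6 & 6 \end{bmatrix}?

-24592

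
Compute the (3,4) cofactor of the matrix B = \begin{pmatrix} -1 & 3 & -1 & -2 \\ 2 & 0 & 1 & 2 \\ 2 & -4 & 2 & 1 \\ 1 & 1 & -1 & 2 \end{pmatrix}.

Delete row 3 and column 4; the remaining 3×3 submatrix is [-1 3 -1; 2 0 1; 1 1 -1].
Its determinant is 8.
The cofactor carries sign (−1)^(3+4) = −1, so C_{3,4} = −(8) = -8.

-8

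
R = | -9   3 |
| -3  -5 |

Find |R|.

det(R) = 54

det(R) = (-9)·(-5) − 3·(-3) = 45 − (-9) = 54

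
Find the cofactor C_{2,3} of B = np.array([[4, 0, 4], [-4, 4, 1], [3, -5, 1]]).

20

Delete row 2 and column 3; the remaining 2×2 submatrix is [4 0; 3 -5].
Its determinant is 4·(-5) − 0·3 = -20.
The cofactor carries sign (−1)^(2+3) = −1, so C_{2,3} = −(-20) = 20.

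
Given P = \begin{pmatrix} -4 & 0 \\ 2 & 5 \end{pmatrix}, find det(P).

det(P) = (-4)·5 − 0·2 = -20 − 0 = -20

|P| = -20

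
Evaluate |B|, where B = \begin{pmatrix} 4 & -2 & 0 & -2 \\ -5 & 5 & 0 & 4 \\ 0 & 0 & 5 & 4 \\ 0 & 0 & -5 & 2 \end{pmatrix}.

The determinant is 300.

B is block upper-triangular with a 2×2 block and a 2×2 block on the diagonal, so its determinant equals the product of the determinants of the diagonal blocks.
det of the 2×2 block = 10
det of the 2×2 block = 30
det = (10)·(30) = 300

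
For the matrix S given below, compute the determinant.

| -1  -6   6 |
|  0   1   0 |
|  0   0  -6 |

|S| = 6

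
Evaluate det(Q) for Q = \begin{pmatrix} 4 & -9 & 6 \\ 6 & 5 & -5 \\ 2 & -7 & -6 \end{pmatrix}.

-806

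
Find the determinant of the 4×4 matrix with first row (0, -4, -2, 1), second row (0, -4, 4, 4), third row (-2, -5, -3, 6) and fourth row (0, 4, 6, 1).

0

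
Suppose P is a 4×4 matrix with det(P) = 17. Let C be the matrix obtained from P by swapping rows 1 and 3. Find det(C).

det(C) = -17

Swapping two rows multiplies the determinant by −1.
det(C) = (-1)·(17) = -17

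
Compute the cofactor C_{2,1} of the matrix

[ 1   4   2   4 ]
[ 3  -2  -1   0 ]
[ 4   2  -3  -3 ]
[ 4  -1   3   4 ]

10

Delete row 2 and column 1; the remaining 3×3 submatrix is [4 2 4; 2 -3 -3; -1 3 4].
Its determinant is -10.
The cofactor carries sign (−1)^(2+1) = −1, so C_{2,1} = −(-10) = 10.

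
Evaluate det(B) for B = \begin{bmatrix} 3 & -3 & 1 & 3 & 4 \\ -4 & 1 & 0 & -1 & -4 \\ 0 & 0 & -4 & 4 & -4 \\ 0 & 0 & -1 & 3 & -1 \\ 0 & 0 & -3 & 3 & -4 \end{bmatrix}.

B is block upper-triangular with a 2×2 block and a 3×3 block on the diagonal, so its determinant equals the product of the determinants of the diagonal blocks.
det of the 2×2 block = -9
det of the 3×3 block = 8
det = (-9)·(8) = -72

-72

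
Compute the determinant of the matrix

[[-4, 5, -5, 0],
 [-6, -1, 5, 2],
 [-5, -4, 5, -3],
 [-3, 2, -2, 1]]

Expand along row 1 (it has 1 zero):
  + (-4) · M_11   where M_11 = det([-1 5 2; -4 5 -3; 2 -2 1]) = -13
  − (5) · M_12   where M_12 = det([-6 5 2; -5 5 -3; -3 -2 1]) = 126
  + (-5) · M_13   where M_13 = det([-6 -1 2; -5 -4 -3; -3 2 1]) = -70
det = (+1)·(-4)·(-13) + (-1)·(5)·(126) + (+1)·(-5)·(-70) = -228

The determinant is -228.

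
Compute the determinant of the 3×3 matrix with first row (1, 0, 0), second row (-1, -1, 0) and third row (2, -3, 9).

-9

The matrix is lower triangular, so the determinant is the product of the diagonal entries:
det = (1) · (-1) · (9) = -9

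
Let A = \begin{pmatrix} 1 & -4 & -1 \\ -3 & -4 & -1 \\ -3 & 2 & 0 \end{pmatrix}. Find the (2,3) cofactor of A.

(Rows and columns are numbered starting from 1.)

Delete row 2 and column 3; the remaining 2×2 submatrix is [1 -4; -3 2].
Its determinant is 1·2 − (-4)·(-3) = -10.
The cofactor carries sign (−1)^(2+3) = −1, so C_{2,3} = −(-10) = 10.

10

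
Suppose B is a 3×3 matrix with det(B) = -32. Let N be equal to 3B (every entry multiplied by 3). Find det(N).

For a 3×3 matrix, det(3B) = 3^3·det(B) = 27·det(B).
det(N) = (27)·(-32) = -864

-864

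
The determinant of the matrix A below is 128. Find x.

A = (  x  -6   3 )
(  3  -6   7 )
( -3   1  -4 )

Expanding along the row containing x, det(A) is linear in x: det(A) = (17)·x + (9).
Set (17)·x + (9) = 128  ⇒  (17)·x = 119  ⇒  x = 7.

7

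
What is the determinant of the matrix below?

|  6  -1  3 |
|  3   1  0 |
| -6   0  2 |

The determinant is 36.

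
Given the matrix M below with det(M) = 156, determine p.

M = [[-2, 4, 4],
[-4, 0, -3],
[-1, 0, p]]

Expanding along the row containing p, det(M) is linear in p: det(M) = (16)·p + (12).
Set (16)·p + (12) = 156  ⇒  (16)·p = 144  ⇒  p = 9.

p = 9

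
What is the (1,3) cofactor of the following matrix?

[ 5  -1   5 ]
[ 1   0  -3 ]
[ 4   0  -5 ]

0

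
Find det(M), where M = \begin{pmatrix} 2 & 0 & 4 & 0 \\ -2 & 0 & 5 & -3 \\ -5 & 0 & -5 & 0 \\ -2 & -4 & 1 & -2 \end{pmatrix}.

Expand along column 2 (it has 3 zeros):
  + (-4) · M_42   where M_42 = det([2 4 0; -2 5 -3; -5 -5 0]) = 30
det = (+1)·(-4)·(30) = -120

-120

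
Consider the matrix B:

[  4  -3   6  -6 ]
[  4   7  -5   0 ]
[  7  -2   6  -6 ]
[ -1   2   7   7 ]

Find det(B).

-1183

Expand along row 2 (it has 1 zero):
  − (4) · M_21   where M_21 = det([-3 6 -6; -2 6 -6; 2 7 7]) = -84
  + (7) · M_22   where M_22 = det([4 6 -6; 7 6 -6; -1 7 7]) = -252
  − (-5) · M_23   where M_23 = det([4 -3 -6; 7 -2 -6; -1 2 7]) = 49
det = (-1)·(4)·(-84) + (+1)·(7)·(-252) + (-1)·(-5)·(49) = -1183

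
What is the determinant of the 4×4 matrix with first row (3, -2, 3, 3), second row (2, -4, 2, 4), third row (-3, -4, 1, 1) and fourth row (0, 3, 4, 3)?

-184

Expand along row 4 (it has 1 zero):
  + (3) · M_42   where M_42 = det([3 3 3; 2 2 4; -3 1 1]) = -24
  − (4) · M_43   where M_43 = det([3 -2 3; 2 -4 4; -3 -4 1]) = 4
  + (3) · M_44   where M_44 = det([3 -2 3; 2 -4 2; -3 -4 1]) = -32
det = (+1)·(3)·(-24) + (-1)·(4)·(4) + (+1)·(3)·(-32) = -184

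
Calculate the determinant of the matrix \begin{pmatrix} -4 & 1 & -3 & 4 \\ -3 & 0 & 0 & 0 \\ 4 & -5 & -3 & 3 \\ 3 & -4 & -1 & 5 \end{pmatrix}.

The determinant is -237.

Expand along row 2 (it has 3 zeros):
  − (-3) · M_21   where M_21 = det([1 -3 4; -5 -3 3; -4 -1 5]) = -79
det = (-1)·(-3)·(-79) = -237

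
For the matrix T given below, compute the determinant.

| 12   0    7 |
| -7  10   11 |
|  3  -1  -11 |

-1349

Expand along row 1:
  + 12 · |10 11; -1 -11| = 12·(-110 − (-11)) = -1188
  + 7 · |-7 10; 3 -1| = 7·(7 − 30) = -161
Sum: (-1188) + (-161) = -1349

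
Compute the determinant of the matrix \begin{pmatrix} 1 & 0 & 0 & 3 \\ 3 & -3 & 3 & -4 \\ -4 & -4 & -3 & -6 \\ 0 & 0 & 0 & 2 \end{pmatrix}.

Expand along row 4 (it has 3 zeros):
  + (2) · M_44   where M_44 = det([1 0 0; 3 -3 3; -4 -4 -3]) = 21
det = (+1)·(2)·(21) = 42

42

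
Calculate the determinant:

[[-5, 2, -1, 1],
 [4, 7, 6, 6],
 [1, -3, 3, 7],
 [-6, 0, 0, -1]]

1112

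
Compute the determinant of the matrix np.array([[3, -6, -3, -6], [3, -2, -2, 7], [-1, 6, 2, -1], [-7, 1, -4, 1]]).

-1488

Expand along row 1:
  + (3) · M_11   where M_11 = det([-2 -2 7; 6 2 -1; 1 -4 1]) = -164
  − (-6) · M_12   where M_12 = det([3 -2 7; -1 2 -1; -7 -4 1]) = 104
  + (-3) · M_13   where M_13 = det([3 -2 7; -1 6 -1; -7 1 1]) = 292
  − (-6) · M_14   where M_14 = det([3 -2 -2; -1 6 2; -7 1 -4]) = -124
det = (+1)·(3)·(-164) + (-1)·(-6)·(104) + (+1)·(-3)·(292) + (-1)·(-6)·(-124) = -1488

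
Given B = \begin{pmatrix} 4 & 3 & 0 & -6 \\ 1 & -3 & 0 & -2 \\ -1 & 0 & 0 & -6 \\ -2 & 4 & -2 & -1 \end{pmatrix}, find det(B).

228

Expand along column 3 (it has 3 zeros):
  − (-2) · M_43   where M_43 = det([4 3 -6; 1 -3 -2; -1 0 -6]) = 114
det = (-1)·(-2)·(114) = 228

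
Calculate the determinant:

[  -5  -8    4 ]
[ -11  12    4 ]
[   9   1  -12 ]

Expand along row 1:
  + (-5) · |12 4; 1 -12| = (-5)·(-144 − 4) = 740
  − (-8) · |-11 4; 9 -12| = −(-8)·(132 − 36) = 768
  + 4 · |-11 12; 9 1| = 4·(-11 − 108) = -476
Sum: (740) + (768) + (-476) = 1032

1032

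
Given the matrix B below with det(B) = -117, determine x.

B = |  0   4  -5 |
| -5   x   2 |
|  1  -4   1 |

Expanding along the column containing x, det(B) is linear in x: det(B) = (5)·x + (-72).
Set (5)·x + (-72) = -117  ⇒  (5)·x = -45  ⇒  x = -9.

x = -9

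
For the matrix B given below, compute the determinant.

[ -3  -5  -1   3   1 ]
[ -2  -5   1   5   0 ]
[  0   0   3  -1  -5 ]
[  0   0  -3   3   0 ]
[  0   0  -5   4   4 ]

The determinant is 45.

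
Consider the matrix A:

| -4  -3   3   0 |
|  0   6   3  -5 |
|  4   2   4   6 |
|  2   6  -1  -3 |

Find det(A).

Expand along row 1 (it has 1 zero):
  + (-4) · M_11   where M_11 = det([6 3 -5; 2 4 6; 6 -1 -3]) = 220
  − (-3) · M_12   where M_12 = det([0 3 -5; 4 4 6; 2 -1 -3]) = 132
  + (3) · M_13   where M_13 = det([0 6 -5; 4 2 6; 2 6 -3]) = 44
det = (+1)·(-4)·(220) + (-1)·(-3)·(132) + (+1)·(3)·(44) = -352

det(A) = -352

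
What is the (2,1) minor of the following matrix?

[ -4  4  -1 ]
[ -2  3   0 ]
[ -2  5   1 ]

The minor is 9.

Delete row 2 and column 1; the remaining 2×2 submatrix is [4 -1; 5 1].
Its determinant is 4·1 − (-1)·5 = 9.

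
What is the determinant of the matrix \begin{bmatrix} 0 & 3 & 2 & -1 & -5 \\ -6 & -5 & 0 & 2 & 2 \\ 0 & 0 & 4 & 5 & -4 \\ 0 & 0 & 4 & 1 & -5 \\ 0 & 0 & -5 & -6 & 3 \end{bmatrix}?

The determinant is 594.

The matrix is block upper-triangular with a 2×2 block and a 3×3 block on the diagonal, so its determinant equals the product of the determinants of the diagonal blocks.
det of the 2×2 block = 18
det of the 3×3 block = 33
det = (18)·(33) = 594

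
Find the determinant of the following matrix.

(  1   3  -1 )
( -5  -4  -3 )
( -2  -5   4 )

30

Expand along column 1:
  + 1 · |-4 -3; -5 4| = 1·(-16 − 15) = -31
  − (-5) · |3 -1; -5 4| = −(-5)·(12 − 5) = 35
  + (-2) · |3 -1; -4 -3| = (-2)·(-9 − 4) = 26
Sum: (-31) + (35) + (26) = 30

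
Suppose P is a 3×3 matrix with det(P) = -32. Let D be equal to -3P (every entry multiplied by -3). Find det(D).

For a 3×3 matrix, det(-3P) = (-3)^3·det(P) = -27·det(P).
det(D) = (-27)·(-32) = 864

864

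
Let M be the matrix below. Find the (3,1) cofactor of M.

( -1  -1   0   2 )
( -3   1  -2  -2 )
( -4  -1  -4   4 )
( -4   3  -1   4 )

Delete row 3 and column 1; the remaining 3×3 submatrix is [-1 0 2; 1 -2 -2; 3 -1 4].
Its determinant is 20.
The cofactor carries sign (−1)^(3+1) = +1, so C_{3,1} = +(20) = 20.

20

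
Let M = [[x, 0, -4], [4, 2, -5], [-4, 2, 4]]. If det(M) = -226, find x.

Expanding along the row containing x, det(M) is linear in x: det(M) = (18)·x + (-64).
Set (18)·x + (-64) = -226  ⇒  (18)·x = -162  ⇒  x = -9.

x = -9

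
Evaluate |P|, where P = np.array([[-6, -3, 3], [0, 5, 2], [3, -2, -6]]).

93

Expand along column 1:
  + (-6) · |5 2; -2 -6| = (-6)·(-30 − (-4)) = 156
  + 3 · |-3 3; 5 2| = 3·(-6 − 15) = -63
Sum: (156) + (-63) = 93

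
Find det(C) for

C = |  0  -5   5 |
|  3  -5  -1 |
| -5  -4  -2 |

Expand along column 1:
  − 3 · |-5 5; -4 -2| = −3·(10 − (-20)) = -90
  + (-5) · |-5 5; -5 -1| = (-5)·(5 − (-25)) = -150
Sum: (-90) + (-150) = -240

det(C) = -240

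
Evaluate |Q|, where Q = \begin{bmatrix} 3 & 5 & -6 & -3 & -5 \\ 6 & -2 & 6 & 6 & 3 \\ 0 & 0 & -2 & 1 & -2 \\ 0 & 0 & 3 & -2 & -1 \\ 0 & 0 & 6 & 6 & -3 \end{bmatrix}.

Q is block upper-triangular with a 2×2 block and a 3×3 block on the diagonal, so its determinant equals the product of the determinants of the diagonal blocks.
det of the 2×2 block = -36
det of the 3×3 block = -81
det = (-36)·(-81) = 2916

The determinant is 2916.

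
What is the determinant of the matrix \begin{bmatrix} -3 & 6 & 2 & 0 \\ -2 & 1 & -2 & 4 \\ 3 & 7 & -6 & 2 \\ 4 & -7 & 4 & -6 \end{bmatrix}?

-192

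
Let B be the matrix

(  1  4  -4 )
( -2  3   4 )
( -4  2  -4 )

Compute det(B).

The determinant is -148.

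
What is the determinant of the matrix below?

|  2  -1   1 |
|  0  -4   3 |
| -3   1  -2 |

7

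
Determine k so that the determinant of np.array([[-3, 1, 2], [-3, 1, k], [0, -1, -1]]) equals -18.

Expanding along the row containing k, det(M) is linear in k: det(M) = (-3)·k + (6).
Set (-3)·k + (6) = -18  ⇒  (-3)·k = -24  ⇒  k = 8.

k = 8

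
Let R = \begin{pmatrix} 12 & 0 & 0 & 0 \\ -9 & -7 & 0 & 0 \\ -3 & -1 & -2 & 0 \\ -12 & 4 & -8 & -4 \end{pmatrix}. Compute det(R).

R is lower triangular, so det(R) is the product of the diagonal entries:
det = (12) · (-7) · (-2) · (-4) = -672

-672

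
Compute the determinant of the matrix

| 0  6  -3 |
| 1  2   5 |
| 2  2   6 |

30

Expand along column 1:
  − 1 · |6 -3; 2 6| = −1·(36 − (-6)) = -42
  + 2 · |6 -3; 2 5| = 2·(30 − (-6)) = 72
Sum: (-42) + (72) = 30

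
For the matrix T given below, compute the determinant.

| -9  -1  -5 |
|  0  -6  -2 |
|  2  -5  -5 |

Expand along column 1:
  + (-9) · |-6 -2; -5 -5| = (-9)·(30 − 10) = -180
  + 2 · |-1 -5; -6 -2| = 2·(2 − 30) = -56
Sum: (-180) + (-56) = -236

det(T) = -236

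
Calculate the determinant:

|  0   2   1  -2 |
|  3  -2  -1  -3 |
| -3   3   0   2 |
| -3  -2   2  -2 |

The determinant is -81.

Expand along row 1 (it has 1 zero):
  − (2) · M_12   where M_12 = det([3 -1 -3; -3 0 2; -3 2 -2]) = 18
  + (1) · M_13   where M_13 = det([3 -2 -3; -3 3 2; -3 -2 -2]) = -27
  − (-2) · M_14   where M_14 = det([3 -2 -1; -3 3 0; -3 -2 2]) = -9
det = (-1)·(2)·(18) + (+1)·(1)·(-27) + (-1)·(-2)·(-9) = -81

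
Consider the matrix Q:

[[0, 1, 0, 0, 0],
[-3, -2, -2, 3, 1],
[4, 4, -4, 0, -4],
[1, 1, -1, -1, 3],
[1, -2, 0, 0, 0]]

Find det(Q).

60

Expand along row 1 (it has 4 zeros):
  − (1) · M_12   where M_12 = det([-3 -2 3 1; 4 -4 0 -4; 1 -1 -1 3; 1 0 0 0]) = -60
det = (-1)·(1)·(-60) = 60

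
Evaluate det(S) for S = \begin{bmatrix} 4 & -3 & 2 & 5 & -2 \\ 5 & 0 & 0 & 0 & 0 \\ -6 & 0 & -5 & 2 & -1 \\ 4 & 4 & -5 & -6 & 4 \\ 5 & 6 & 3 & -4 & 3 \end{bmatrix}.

Expand along row 2 (it has 4 zeros):
  − (5) · M_21   where M_21 = det([-3 2 5 -2; 0 -5 2 -1; 4 -5 -6 4; 6 3 -4 3]) = -228
det = (-1)·(5)·(-228) = 1140

The determinant is 1140.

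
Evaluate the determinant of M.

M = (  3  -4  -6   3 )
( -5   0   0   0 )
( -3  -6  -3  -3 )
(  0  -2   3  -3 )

-360

Expand along row 2 (it has 3 zeros):
  − (-5) · M_21   where M_21 = det([-4 -6 3; -6 -3 -3; -2 3 -3]) = -72
det = (-1)·(-5)·(-72) = -360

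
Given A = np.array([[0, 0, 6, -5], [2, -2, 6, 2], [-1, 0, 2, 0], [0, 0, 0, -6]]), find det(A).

The determinant is 72.

Expand along row 4 (it has 3 zeros):
  + (-6) · M_44   where M_44 = det([0 0 6; 2 -2 6; -1 0 2]) = -12
det = (+1)·(-6)·(-12) = 72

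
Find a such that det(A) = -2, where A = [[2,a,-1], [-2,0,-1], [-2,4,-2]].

Expanding along the column containing a, det(A) is linear in a: det(A) = (-2)·a + (16).
Set (-2)·a + (16) = -2  ⇒  (-2)·a = -18  ⇒  a = 9.

9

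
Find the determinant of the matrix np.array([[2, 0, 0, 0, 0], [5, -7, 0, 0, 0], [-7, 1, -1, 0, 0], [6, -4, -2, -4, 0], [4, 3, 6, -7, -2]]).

112

The matrix is lower triangular, so the determinant is the product of the diagonal entries:
det = (2) · (-7) · (-1) · (-4) · (-2) = 112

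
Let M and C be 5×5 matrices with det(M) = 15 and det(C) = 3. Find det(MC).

45

det(MC) = det(M)·det(C) = (15)·(3) = 45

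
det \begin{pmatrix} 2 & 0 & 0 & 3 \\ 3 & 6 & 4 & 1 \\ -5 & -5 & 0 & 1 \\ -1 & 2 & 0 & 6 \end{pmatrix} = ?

The determinant is 436.

Expand along column 3 (it has 3 zeros):
  − (4) · M_23   where M_23 = det([2 0 3; -5 -5 1; -1 2 6]) = -109
det = (-1)·(4)·(-109) = 436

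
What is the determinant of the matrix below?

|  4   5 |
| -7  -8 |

det = 4·(-8) − 5·(-7) = -32 − (-35) = 3

The determinant is 3.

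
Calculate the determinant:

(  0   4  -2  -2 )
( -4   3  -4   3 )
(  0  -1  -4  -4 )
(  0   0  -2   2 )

Expand along column 1 (it has 3 zeros):
  − (-4) · M_21   where M_21 = det([4 -2 -2; -1 -4 -4; 0 -2 2]) = -72
det = (-1)·(-4)·(-72) = -288

-288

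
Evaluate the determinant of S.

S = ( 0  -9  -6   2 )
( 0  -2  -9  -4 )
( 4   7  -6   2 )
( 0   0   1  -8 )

det(S) = -2368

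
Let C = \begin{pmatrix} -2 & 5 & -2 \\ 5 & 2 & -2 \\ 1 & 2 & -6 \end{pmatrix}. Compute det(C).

det(C) = 140

Expand along column 1:
  + (-2) · |2 -2; 2 -6| = (-2)·(-12 − (-4)) = 16
  − 5 · |5 -2; 2 -6| = −5·(-30 − (-4)) = 130
  + 1 · |5 -2; 2 -2| = 1·(-10 − (-4)) = -6
Sum: (16) + (130) + (-6) = 140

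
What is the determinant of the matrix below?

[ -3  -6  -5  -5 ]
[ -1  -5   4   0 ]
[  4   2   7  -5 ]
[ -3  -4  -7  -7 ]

Expand along row 2 (it has 1 zero):
  − (-1) · M_21   where M_21 = det([-6 -5 -5; 2 7 -5; -4 -7 -7]) = 264
  + (-5) · M_22   where M_22 = det([-3 -5 -5; 4 7 -5; -3 -7 -7]) = 72
  − (4) · M_23   where M_23 = det([-3 -6 -5; 4 2 -5; -3 -4 -7]) = -106
det = (-1)·(-1)·(264) + (+1)·(-5)·(72) + (-1)·(4)·(-106) = 328

The determinant is 328.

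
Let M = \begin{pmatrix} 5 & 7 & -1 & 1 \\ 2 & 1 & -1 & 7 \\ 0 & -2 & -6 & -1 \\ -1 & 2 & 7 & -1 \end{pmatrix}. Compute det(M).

Expand along row 3 (it has 1 zero):
  − (-2) · M_32   where M_32 = det([5 -1 1; 2 -1 7; -1 7 -1]) = -222
  + (-6) · M_33   where M_33 = det([5 7 1; 2 1 7; -1 2 -1]) = -105
  − (-1) · M_34   where M_34 = det([5 7 -1; 2 1 -1; -1 2 7]) = -51
det = (-1)·(-2)·(-222) + (+1)·(-6)·(-105) + (-1)·(-1)·(-51) = 135

135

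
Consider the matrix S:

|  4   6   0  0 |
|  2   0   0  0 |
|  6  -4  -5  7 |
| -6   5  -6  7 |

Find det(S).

The determinant is -84.

S is block lower-triangular with a 2×2 block and a 2×2 block on the diagonal, so its determinant equals the product of the determinants of the diagonal blocks.
det of the 2×2 block = -12
det of the 2×2 block = 7
det = (-12)·(7) = -84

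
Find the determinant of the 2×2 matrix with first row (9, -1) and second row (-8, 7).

det = 9·7 − (-1)·(-8) = 63 − 8 = 55

The determinant is 55.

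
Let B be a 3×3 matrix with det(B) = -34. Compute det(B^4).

The determinant is 1336336.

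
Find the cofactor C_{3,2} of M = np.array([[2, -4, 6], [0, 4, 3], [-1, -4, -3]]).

The cofactor is -6.

Delete row 3 and column 2; the remaining 2×2 submatrix is [2 6; 0 3].
Its determinant is 2·3 − 6·0 = 6.
The cofactor carries sign (−1)^(3+2) = −1, so C_{3,2} = −(6) = -6.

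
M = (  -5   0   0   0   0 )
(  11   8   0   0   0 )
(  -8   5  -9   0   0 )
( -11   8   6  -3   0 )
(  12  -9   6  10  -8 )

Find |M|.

|M| = 8640

M is lower triangular, so det(M) is the product of the diagonal entries:
det = (-5) · (8) · (-9) · (-3) · (-8) = 8640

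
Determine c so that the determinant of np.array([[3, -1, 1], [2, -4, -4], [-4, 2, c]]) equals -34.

3

Expanding along the row containing c, det(B) is linear in c: det(B) = (-10)·c + (-4).
Set (-10)·c + (-4) = -34  ⇒  (-10)·c = -30  ⇒  c = 3.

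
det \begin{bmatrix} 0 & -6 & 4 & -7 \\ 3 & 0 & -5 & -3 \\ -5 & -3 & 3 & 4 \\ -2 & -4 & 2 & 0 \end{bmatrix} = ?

Expand along row 1 (it has 1 zero):
  − (-6) · M_12   where M_12 = det([3 -5 -3; -5 3 4; -2 2 0]) = 28
  + (4) · M_13   where M_13 = det([3 0 -3; -5 -3 4; -2 -4 0]) = 6
  − (-7) · M_14   where M_14 = det([3 0 -5; -5 -3 3; -2 -4 2]) = -52
det = (-1)·(-6)·(28) + (+1)·(4)·(6) + (-1)·(-7)·(-52) = -172

-172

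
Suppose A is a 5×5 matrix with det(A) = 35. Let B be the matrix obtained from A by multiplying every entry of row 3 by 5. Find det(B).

det(B) = 175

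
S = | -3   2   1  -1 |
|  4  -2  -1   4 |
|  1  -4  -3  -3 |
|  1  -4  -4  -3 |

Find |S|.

Expand along row 1:
  + (-3) · M_11   where M_11 = det([-2 -1 4; -4 -3 -3; -4 -4 -3]) = 22
  − (2) · M_12   where M_12 = det([4 -1 4; 1 -3 -3; 1 -4 -3]) = -16
  + (1) · M_13   where M_13 = det([4 -2 4; 1 -4 -3; 1 -4 -3]) = 0
  − (-1) · M_14   where M_14 = det([4 -2 -1; 1 -4 -3; 1 -4 -4]) = 14
det = (+1)·(-3)·(22) + (-1)·(2)·(-16) + (+1)·(1)·(0) + (-1)·(-1)·(14) = -20

The determinant is -20.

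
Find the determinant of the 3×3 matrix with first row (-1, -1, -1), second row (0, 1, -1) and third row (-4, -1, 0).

Expand along column 1:
  + (-1) · |1 -1; -1 0| = (-1)·(0 − 1) = 1
  + (-4) · |-1 -1; 1 -1| = (-4)·(1 − (-1)) = -8
Sum: (1) + (-8) = -7

-7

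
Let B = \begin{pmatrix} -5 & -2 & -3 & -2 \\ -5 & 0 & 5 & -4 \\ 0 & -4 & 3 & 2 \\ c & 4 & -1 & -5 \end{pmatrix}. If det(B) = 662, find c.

Expanding along the row containing c, det(B) is linear in c: det(B) = (132)·c + (530).
Set (132)·c + (530) = 662  ⇒  (132)·c = 132  ⇒  c = 1.

1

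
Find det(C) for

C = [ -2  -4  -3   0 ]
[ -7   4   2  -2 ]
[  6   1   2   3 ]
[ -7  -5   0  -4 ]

Expand along row 1 (it has 1 zero):
  + (-2) · M_11   where M_11 = det([4 2 -2; 1 2 3; -5 0 -4]) = -74
  − (-4) · M_12   where M_12 = det([-7 2 -2; 6 2 3; -7 0 -4]) = 34
  + (-3) · M_13   where M_13 = det([-7 4 -2; 6 1 3; -7 -5 -4]) = -19
det = (+1)·(-2)·(-74) + (-1)·(-4)·(34) + (+1)·(-3)·(-19) = 341

341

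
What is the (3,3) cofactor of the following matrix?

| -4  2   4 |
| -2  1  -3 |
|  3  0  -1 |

Delete row 3 and column 3; the remaining 2×2 submatrix is [-4 2; -2 1].
Its determinant is (-4)·1 − 2·(-2) = 0.
The cofactor carries sign (−1)^(3+3) = +1, so C_{3,3} = +(0) = 0.

0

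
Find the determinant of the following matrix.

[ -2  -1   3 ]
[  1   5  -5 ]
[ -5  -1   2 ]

The determinant is 39.

Expand along row 1:
  + (-2) · |5 -5; -1 2| = (-2)·(10 − 5) = -10
  − (-1) · |1 -5; -5 2| = −(-1)·(2 − 25) = -23
  + 3 · |1 5; -5 -1| = 3·(-1 − (-25)) = 72
Sum: (-10) + (-23) + (72) = 39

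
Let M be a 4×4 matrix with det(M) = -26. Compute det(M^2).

det(M^2) = (det M)^2 = (-26)^2 = 676

676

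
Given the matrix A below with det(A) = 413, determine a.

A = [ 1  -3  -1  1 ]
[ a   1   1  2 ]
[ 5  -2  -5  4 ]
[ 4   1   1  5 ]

a = -4

Expanding along the row containing a, det(A) is linear in a: det(A) = (-76)·a + (109).
Set (-76)·a + (109) = 413  ⇒  (-76)·a = 304  ⇒  a = -4.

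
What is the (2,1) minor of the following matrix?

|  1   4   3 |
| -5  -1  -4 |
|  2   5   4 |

1

Delete row 2 and column 1; the remaining 2×2 submatrix is [4 3; 5 4].
Its determinant is 4·4 − 3·5 = 1.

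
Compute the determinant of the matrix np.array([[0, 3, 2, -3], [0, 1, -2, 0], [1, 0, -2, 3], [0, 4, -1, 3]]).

The determinant is -45.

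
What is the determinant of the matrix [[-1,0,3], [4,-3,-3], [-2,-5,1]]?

-60

Expand along column 2:
  + (-3) · |-1 3; -2 1| = (-3)·(-1 − (-6)) = -15
  − (-5) · |-1 3; 4 -3| = −(-5)·(3 − 12) = -45
Sum: (-15) + (-45) = -60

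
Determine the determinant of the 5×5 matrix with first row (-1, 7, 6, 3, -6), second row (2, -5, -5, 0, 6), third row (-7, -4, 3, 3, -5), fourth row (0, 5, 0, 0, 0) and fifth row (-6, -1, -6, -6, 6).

Expand along row 4 (it has 4 zeros):
  + (5) · M_42   where M_42 = det([-1 6 3 -6; 2 -5 0 6; -7 3 3 -5; -6 -6 -6 6]) = -348
det = (+1)·(5)·(-348) = -1740

-1740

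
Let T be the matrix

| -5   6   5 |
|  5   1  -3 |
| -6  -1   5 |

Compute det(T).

Expand along row 1:
  + (-5) · |1 -3; -1 5| = (-5)·(5 − 3) = -10
  − 6 · |5 -3; -6 5| = −6·(25 − 18) = -42
  + 5 · |5 1; -6 -1| = 5·(-5 − (-6)) = 5
Sum: (-10) + (-42) + (5) = -47

-47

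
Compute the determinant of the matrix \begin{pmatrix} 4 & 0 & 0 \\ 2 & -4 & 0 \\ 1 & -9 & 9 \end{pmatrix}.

-144

The matrix is lower triangular, so the determinant is the product of the diagonal entries:
det = (4) · (-4) · (9) = -144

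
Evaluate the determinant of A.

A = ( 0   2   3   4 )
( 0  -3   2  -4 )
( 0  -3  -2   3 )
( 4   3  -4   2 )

The determinant is -428.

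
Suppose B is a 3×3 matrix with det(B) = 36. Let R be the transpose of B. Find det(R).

det(Bᵀ) = det(B).
det(R) = (1)·(36) = 36

The determinant is 36.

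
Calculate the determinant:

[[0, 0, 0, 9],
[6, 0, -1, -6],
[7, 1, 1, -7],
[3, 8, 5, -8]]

Expand along row 1 (it has 3 zeros):
  − (9) · M_14   where M_14 = det([6 0 -1; 7 1 1; 3 8 5]) = -71
det = (-1)·(9)·(-71) = 639

639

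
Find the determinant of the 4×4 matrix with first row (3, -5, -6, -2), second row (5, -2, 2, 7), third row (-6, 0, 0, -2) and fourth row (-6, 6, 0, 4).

The determinant is 1728.

Expand along row 3 (it has 2 zeros):
  + (-6) · M_31   where M_31 = det([-5 -6 -2; -2 2 7; 6 0 4]) = -316
  − (-2) · M_34   where M_34 = det([3 -5 -6; 5 -2 2; -6 6 0]) = -84
det = (+1)·(-6)·(-316) + (-1)·(-2)·(-84) = 1728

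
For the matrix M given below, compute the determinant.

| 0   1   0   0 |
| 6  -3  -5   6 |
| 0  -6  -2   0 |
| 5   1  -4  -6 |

Expand along row 1 (it has 3 zeros):
  − (1) · M_12   where M_12 = det([6 -5 6; 0 -2 0; 5 -4 -6]) = 132
det = (-1)·(1)·(132) = -132

-132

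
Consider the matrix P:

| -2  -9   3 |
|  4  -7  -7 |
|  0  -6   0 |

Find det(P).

Expand along row 3:
  − (-6) · |-2 3; 4 -7| = −(-6)·(14 − 12) = 12

det(P) = 12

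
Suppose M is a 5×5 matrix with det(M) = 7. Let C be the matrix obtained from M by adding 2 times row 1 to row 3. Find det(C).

Adding a multiple of one row to another leaves the determinant unchanged.
det(C) = (1)·(7) = 7

|C| = 7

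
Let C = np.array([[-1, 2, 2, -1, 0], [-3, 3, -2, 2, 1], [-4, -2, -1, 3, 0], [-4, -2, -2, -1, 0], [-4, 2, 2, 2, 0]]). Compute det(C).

Expand along column 5 (it has 4 zeros):
  − (1) · M_25   where M_25 = det([-1 2 2 -1; -4 -2 -1 3; -4 -2 -2 -1; -4 2 2 2]) = -42
det = (-1)·(1)·(-42) = 42

|C| = 42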